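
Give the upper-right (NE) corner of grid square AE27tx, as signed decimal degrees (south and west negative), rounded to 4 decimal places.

-42.0000, -174.3333

Field A=0, E=4: +0·20° lon, +4·10° lat → SW at lon -180°, lat -50°.
Square 2, 7: +2·2° lon, +7·1° lat → SW at lon -176°, lat -43°.
Subsquare t=19, x=23: +19·0.0833333° lon, +23·0.0416667° lat → SW at lon -174.417°, lat -42.0417°.
Cell spans 0.0833333° lon × 0.0416667° lat. NE corner is SW corner plus one full cell.
latitude -42.0000, longitude -174.3333.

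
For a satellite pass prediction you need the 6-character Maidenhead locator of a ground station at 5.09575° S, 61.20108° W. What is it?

Add 180° to longitude and 90° to latitude: 118.7989, 84.9043.
Field: lon ⌊118.7989/20⌋ = 5 → F; lat ⌊84.9043/10⌋ = 8 → I.
Square: lon ⌊18.7989/2⌋ = 9; lat ⌊4.9043/1⌋ = 4.
Subsquare: lon ⌊0.7989/0.0833333⌋ = 9 → j; lat ⌊0.9043/0.0416667⌋ = 21 → v.

FI94jv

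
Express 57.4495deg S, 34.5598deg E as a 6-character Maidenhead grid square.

KD72gn

Offset from 180°W / 90°S: lon 214.5598°, lat 32.5505°.
Field (20°×10°, letters A–R): lon ⌊214.5598/20⌋ = 10 → K; lat ⌊32.5505/10⌋ = 3 → D.
Square (2°×1°, digits 0–9): lon ⌊14.5598/2⌋ = 7; lat ⌊2.5505/1⌋ = 2.
Subsquare (5′×2.5′, letters a–x): lon ⌊0.5598/0.0833333⌋ = 6 → g; lat ⌊0.5505/0.0416667⌋ = 13 → n.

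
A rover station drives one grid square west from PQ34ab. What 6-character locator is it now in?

Longitude subsquare a = 0; −1 → -1, wraps to 23 = x, carry into square.
Longitude square 3; −1 → 2.
The latitude characters are unchanged.

PQ24xb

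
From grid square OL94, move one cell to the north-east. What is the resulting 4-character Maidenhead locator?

Longitude square 9; +1 → 10, wraps to 0, carry into field.
Longitude field O = 14; +1 → 15 = P.
Latitude square 4; +1 → 5.

PL05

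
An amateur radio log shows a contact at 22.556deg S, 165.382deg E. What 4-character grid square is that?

RG27

Shift to the Maidenhead origin (180°W, 90°S): lon 345.38, lat 67.44.
Field: lon ⌊345.38/20⌋ = 17 → R; lat ⌊67.44/10⌋ = 6 → G.
Square: lon ⌊5.38/2⌋ = 2; lat ⌊7.44/1⌋ = 7.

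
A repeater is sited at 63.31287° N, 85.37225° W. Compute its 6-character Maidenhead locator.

EP73hh

Offset from 180°W / 90°S: lon 94.6278°, lat 153.3129°.
Field (20°×10°, letters A–R): lon ⌊94.6278/20⌋ = 4 → E; lat ⌊153.3129/10⌋ = 15 → P.
Square (2°×1°, digits 0–9): lon ⌊14.6278/2⌋ = 7; lat ⌊3.3129/1⌋ = 3.
Subsquare (5′×2.5′, letters a–x): lon ⌊0.6278/0.0833333⌋ = 7 → h; lat ⌊0.3129/0.0416667⌋ = 7 → h.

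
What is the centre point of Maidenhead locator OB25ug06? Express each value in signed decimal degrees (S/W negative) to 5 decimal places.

-74.72292, 105.67083

Field O=14, B=1: +14·20° lon, +1·10° lat → SW at lon 100°, lat -80°.
Square 2, 5: +2·2° lon, +5·1° lat → SW at lon 104°, lat -75°.
Subsquare u=20, g=6: +20·0.0833333° lon, +6·0.0416667° lat → SW at lon 105.667°, lat -74.75°.
Extended square 0, 6: +0·0.00833333° lon, +6·0.00416667° lat → SW at lon 105.667°, lat -74.725°.
Cell spans 0.00833333° lon × 0.00416667° lat. Centre is SW corner plus half of each.
latitude -74.72292, longitude 105.67083.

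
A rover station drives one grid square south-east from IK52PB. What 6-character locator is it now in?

Longitude subsquare p = 15; +1 → 16 = q.
Latitude subsquare b = 1; −1 → 0 = a.

IK52qa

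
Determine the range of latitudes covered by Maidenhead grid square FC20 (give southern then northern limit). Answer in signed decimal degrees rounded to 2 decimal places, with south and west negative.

-70.00, -69.00

Field F=5, C=2: +5·20° lon, +2·10° lat → SW at lon -80°, lat -70°.
Square 2, 0: +2·2° lon, +0·1° lat → SW at lon -76°, lat -70°.
Cell spans 2° lon × 1° lat.
south -70.00, north -69.00.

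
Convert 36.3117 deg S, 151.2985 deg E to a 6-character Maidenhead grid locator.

QF53pq

Offset from 180°W / 90°S: lon 331.2985°, lat 53.6883°.
Field: lon ⌊331.2985/20⌋ = 16 → Q; lat ⌊53.6883/10⌋ = 5 → F.
Square: lon ⌊11.2985/2⌋ = 5; lat ⌊3.6883/1⌋ = 3.
Subsquare: lon ⌊1.2985/0.0833333⌋ = 15 → p; lat ⌊0.6883/0.0416667⌋ = 16 → q.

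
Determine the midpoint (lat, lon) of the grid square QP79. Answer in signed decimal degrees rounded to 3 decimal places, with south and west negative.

69.500, 155.000

Field Q=16, P=15: +16·20° lon, +15·10° lat → SW at lon 140°, lat 60°.
Square 7, 9: +7·2° lon, +9·1° lat → SW at lon 154°, lat 69°.
Cell spans 2° lon × 1° lat. Centre is SW corner plus half of each.
latitude 69.500, longitude 155.000.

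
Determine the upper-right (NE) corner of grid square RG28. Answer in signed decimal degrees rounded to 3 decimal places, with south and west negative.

Field R=17, G=6: +17·20° lon, +6·10° lat → SW at lon 160°, lat -30°.
Square 2, 8: +2·2° lon, +8·1° lat → SW at lon 164°, lat -22°.
Cell spans 2° lon × 1° lat. NE corner is SW corner plus one full cell.
latitude -21.000, longitude 166.000.

-21.000, 166.000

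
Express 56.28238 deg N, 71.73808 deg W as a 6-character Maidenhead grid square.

FO46dg

Offset from 180°W / 90°S: lon 108.2619°, lat 146.2824°.
Field: 108.2619/20 → 5 → F, 146.2824/10 → 14 → O; chars FO.
Square: 8.2619/2 → 4, 6.2824/1 → 6; chars 46.
Subsquare: 0.2619/0.0833333 → 3 → d, 0.2824/0.0416667 → 6 → g; chars dg.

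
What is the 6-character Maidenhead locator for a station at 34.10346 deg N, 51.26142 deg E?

Offset from 180°W / 90°S: lon 231.2614°, lat 124.1035°.
Field: 231.2614/20 → 11 → L, 124.1035/10 → 12 → M; chars LM.
Square: 11.2614/2 → 5, 4.1035/1 → 4; chars 54.
Subsquare: 1.2614/0.0833333 → 15 → p, 0.1035/0.0416667 → 2 → c; chars pc.

LM54pc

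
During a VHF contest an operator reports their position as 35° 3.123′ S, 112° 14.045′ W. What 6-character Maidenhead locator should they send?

Shift to the Maidenhead origin (180°W, 90°S): lon 67.7659, lat 54.9479.
Field: lon ⌊67.7659/20⌋ = 3 → D; lat ⌊54.9479/10⌋ = 5 → F.
Square: lon ⌊7.7659/2⌋ = 3; lat ⌊4.9479/1⌋ = 4.
Subsquare: lon ⌊1.7659/0.0833333⌋ = 21 → v; lat ⌊0.9479/0.0416667⌋ = 22 → w.

DF34vw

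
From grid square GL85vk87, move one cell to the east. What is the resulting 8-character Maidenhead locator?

Longitude extended square 8; +1 → 9.
The latitude characters are unchanged.

GL85vk97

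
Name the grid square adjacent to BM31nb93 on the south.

BM31nb92

Latitude extended square 3; −1 → 2.
The longitude characters are unchanged.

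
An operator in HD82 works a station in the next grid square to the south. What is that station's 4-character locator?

HD81

Latitude square 2; −1 → 1.
The longitude characters are unchanged.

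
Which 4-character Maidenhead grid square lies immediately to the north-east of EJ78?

EJ89

Longitude square 7; +1 → 8.
Latitude square 8; +1 → 9.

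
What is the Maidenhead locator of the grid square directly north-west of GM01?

FM92

Longitude square 0; −1 → -1, wraps to 9, carry into field.
Longitude field G = 6; −1 → 5 = F.
Latitude square 1; +1 → 2.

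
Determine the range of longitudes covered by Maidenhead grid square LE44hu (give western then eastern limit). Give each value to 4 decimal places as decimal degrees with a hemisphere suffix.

Field L=11, E=4: +11·20° lon, +4·10° lat → SW at lon 40°, lat -50°.
Square 4, 4: +4·2° lon, +4·1° lat → SW at lon 48°, lat -46°.
Subsquare h=7, u=20: +7·0.0833333° lon, +20·0.0416667° lat → SW at lon 48.5833°, lat -45.1667°.
Cell spans 0.0833333° lon × 0.0416667° lat.
west 48.5833° E, east 48.6667° E.

48.5833° E, 48.6667° E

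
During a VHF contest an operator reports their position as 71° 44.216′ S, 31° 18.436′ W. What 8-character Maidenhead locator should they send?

HB48ig33

Add 180° to longitude and 90° to latitude: 148.69273, 18.26307.
Field: lon ⌊148.69273/20⌋ = 7 → H; lat ⌊18.26307/10⌋ = 1 → B.
Square: lon ⌊8.69273/2⌋ = 4; lat ⌊8.26307/1⌋ = 8.
Subsquare: lon ⌊0.69273/0.0833333⌋ = 8 → i; lat ⌊0.26307/0.0416667⌋ = 6 → g.
Extended square: lon ⌊0.02607/0.00833333⌋ = 3; lat ⌊0.01307/0.00416667⌋ = 3.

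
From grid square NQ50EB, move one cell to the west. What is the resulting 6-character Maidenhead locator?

NQ50db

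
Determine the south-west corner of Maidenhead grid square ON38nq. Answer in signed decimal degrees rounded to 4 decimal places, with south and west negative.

Field O=14, N=13: +14·20° lon, +13·10° lat → SW at lon 100°, lat 40°.
Square 3, 8: +3·2° lon, +8·1° lat → SW at lon 106°, lat 48°.
Subsquare n=13, q=16: +13·0.0833333° lon, +16·0.0416667° lat → SW at lon 107.083°, lat 48.6667°.
latitude 48.6667, longitude 107.0833.

48.6667, 107.0833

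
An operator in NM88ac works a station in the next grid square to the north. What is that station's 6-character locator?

NM88ad

Latitude subsquare c = 2; +1 → 3 = d.
The longitude characters are unchanged.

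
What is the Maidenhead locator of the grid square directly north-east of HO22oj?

HO22pk

Longitude subsquare o = 14; +1 → 15 = p.
Latitude subsquare j = 9; +1 → 10 = k.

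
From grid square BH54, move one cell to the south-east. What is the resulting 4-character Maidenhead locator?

BH63

Longitude square 5; +1 → 6.
Latitude square 4; −1 → 3.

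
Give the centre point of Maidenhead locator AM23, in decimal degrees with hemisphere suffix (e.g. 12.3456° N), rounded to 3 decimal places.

Field A=0, M=12: +0·20° lon, +12·10° lat → SW at lon -180°, lat 30°.
Square 2, 3: +2·2° lon, +3·1° lat → SW at lon -176°, lat 33°.
Cell spans 2° lon × 1° lat. Centre is SW corner plus half of each.
latitude 33.500° N, longitude 175.000° W.

33.500° N, 175.000° W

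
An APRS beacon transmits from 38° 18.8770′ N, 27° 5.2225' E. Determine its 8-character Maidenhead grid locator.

Add 180° to longitude and 90° to latitude: 207.08704, 128.31462.
Field (20°×10°, letters A–R): lon ⌊207.08704/20⌋ = 10 → K; lat ⌊128.31462/10⌋ = 12 → M.
Square (2°×1°, digits 0–9): lon ⌊7.08704/2⌋ = 3; lat ⌊8.31462/1⌋ = 8.
Subsquare (5′×2.5′, letters a–x): lon ⌊1.08704/0.0833333⌋ = 13 → n; lat ⌊0.31462/0.0416667⌋ = 7 → h.
Extended square (30″×15″, digits 0–9): lon ⌊0.00371/0.00833333⌋ = 0; lat ⌊0.02295/0.00416667⌋ = 5.

KM38nh05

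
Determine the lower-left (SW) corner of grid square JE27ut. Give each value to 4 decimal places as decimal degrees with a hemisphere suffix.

42.2083° S, 5.6667° E

Field J=9, E=4: +9·20° lon, +4·10° lat → SW at lon 0°, lat -50°.
Square 2, 7: +2·2° lon, +7·1° lat → SW at lon 4°, lat -43°.
Subsquare u=20, t=19: +20·0.0833333° lon, +19·0.0416667° lat → SW at lon 5.66667°, lat -42.2083°.
latitude 42.2083° S, longitude 5.6667° E.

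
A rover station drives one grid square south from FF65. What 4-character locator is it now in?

Latitude square 5; −1 → 4.
The longitude characters are unchanged.

FF64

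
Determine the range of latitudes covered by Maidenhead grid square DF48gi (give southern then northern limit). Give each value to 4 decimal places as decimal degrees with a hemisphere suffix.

Field D=3, F=5: +3·20° lon, +5·10° lat → SW at lon -120°, lat -40°.
Square 4, 8: +4·2° lon, +8·1° lat → SW at lon -112°, lat -32°.
Subsquare g=6, i=8: +6·0.0833333° lon, +8·0.0416667° lat → SW at lon -111.5°, lat -31.6667°.
Cell spans 0.0833333° lon × 0.0416667° lat.
south 31.6667° S, north 31.6250° S.

31.6667° S, 31.6250° S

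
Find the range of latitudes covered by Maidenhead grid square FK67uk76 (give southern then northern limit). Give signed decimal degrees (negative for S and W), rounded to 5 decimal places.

Field F=5, K=10: +5·20° lon, +10·10° lat → SW at lon -80°, lat 10°.
Square 6, 7: +6·2° lon, +7·1° lat → SW at lon -68°, lat 17°.
Subsquare u=20, k=10: +20·0.0833333° lon, +10·0.0416667° lat → SW at lon -66.3333°, lat 17.4167°.
Extended square 7, 6: +7·0.00833333° lon, +6·0.00416667° lat → SW at lon -66.275°, lat 17.4417°.
Cell spans 0.00833333° lon × 0.00416667° lat.
south 17.44167, north 17.44583.

17.44167, 17.44583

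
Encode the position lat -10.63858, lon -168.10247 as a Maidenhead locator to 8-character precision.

AH59wi76

Add 180° to longitude and 90° to latitude: 11.89753, 79.36142.
Field (20°×10°, letters A–R): lon ⌊11.89753/20⌋ = 0 → A; lat ⌊79.36142/10⌋ = 7 → H.
Square (2°×1°, digits 0–9): lon ⌊11.89753/2⌋ = 5; lat ⌊9.36142/1⌋ = 9.
Subsquare (5′×2.5′, letters a–x): lon ⌊1.89753/0.0833333⌋ = 22 → w; lat ⌊0.36142/0.0416667⌋ = 8 → i.
Extended square (30″×15″, digits 0–9): lon ⌊0.06420/0.00833333⌋ = 7; lat ⌊0.02809/0.00416667⌋ = 6.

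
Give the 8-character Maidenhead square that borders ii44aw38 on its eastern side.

Longitude extended square 3; +1 → 4.
The latitude characters are unchanged.

II44aw48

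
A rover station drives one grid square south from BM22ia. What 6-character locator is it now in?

Latitude subsquare a = 0; −1 → -1, wraps to 23 = x, carry into square.
Latitude square 2; −1 → 1.
The longitude characters are unchanged.

BM21ix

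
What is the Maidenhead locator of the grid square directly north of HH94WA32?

HH94wa33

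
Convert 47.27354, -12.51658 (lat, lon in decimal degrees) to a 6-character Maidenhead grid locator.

IN37rg

Add 180° to longitude and 90° to latitude: 167.4834, 137.2735.
Field: 167.4834/20 → 8 → I, 137.2735/10 → 13 → N; chars IN.
Square: 7.4834/2 → 3, 7.2735/1 → 7; chars 37.
Subsquare: 1.4834/0.0833333 → 17 → r, 0.2735/0.0416667 → 6 → g; chars rg.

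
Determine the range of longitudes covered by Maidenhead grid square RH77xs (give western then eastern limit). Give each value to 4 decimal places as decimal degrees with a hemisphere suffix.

Field R=17, H=7: +17·20° lon, +7·10° lat → SW at lon 160°, lat -20°.
Square 7, 7: +7·2° lon, +7·1° lat → SW at lon 174°, lat -13°.
Subsquare x=23, s=18: +23·0.0833333° lon, +18·0.0416667° lat → SW at lon 175.917°, lat -12.25°.
Cell spans 0.0833333° lon × 0.0416667° lat.
west 175.9167° E, east 176.0000° E.

175.9167° E, 176.0000° E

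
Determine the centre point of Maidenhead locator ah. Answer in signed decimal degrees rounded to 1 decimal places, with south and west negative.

-15.0, -170.0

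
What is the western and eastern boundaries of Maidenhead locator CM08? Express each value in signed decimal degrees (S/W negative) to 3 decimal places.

Field C=2, M=12: +2·20° lon, +12·10° lat → SW at lon -140°, lat 30°.
Square 0, 8: +0·2° lon, +8·1° lat → SW at lon -140°, lat 38°.
Cell spans 2° lon × 1° lat.
west -140.000, east -138.000.

-140.000, -138.000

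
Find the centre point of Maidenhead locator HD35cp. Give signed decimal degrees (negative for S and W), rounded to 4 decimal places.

-54.3542, -33.7917

Field H=7, D=3: +7·20° lon, +3·10° lat → SW at lon -40°, lat -60°.
Square 3, 5: +3·2° lon, +5·1° lat → SW at lon -34°, lat -55°.
Subsquare c=2, p=15: +2·0.0833333° lon, +15·0.0416667° lat → SW at lon -33.8333°, lat -54.375°.
Cell spans 0.0833333° lon × 0.0416667° lat. Centre is SW corner plus half of each.
latitude -54.3542, longitude -33.7917.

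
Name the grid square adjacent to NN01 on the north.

NN02

Latitude square 1; +1 → 2.
The longitude characters are unchanged.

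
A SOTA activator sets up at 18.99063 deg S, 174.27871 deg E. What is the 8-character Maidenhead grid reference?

Offset from 180°W / 90°S: lon 354.27871°, lat 71.00937°.
Field: lon ⌊354.27871/20⌋ = 17 → R; lat ⌊71.00937/10⌋ = 7 → H.
Square: lon ⌊14.27871/2⌋ = 7; lat ⌊1.00937/1⌋ = 1.
Subsquare: lon ⌊0.27871/0.0833333⌋ = 3 → d; lat ⌊0.00937/0.0416667⌋ = 0 → a.
Extended square: lon ⌊0.02871/0.00833333⌋ = 3; lat ⌊0.00937/0.00416667⌋ = 2.

RH71da32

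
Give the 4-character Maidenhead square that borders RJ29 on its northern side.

RK20

Latitude square 9; +1 → 10, wraps to 0, carry into field.
Latitude field J = 9; +1 → 10 = K.
The longitude characters are unchanged.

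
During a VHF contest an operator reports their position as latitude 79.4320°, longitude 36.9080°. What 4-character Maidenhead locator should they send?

KQ89

Add 180° to longitude and 90° to latitude: 216.91, 169.43.
Field: 216.91/20 → 10 → K, 169.43/10 → 16 → Q; chars KQ.
Square: 16.91/2 → 8, 9.43/1 → 9; chars 89.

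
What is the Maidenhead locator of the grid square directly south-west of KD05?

JD94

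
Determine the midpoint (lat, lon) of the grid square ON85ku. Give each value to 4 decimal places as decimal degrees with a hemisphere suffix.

Field O=14, N=13: +14·20° lon, +13·10° lat → SW at lon 100°, lat 40°.
Square 8, 5: +8·2° lon, +5·1° lat → SW at lon 116°, lat 45°.
Subsquare k=10, u=20: +10·0.0833333° lon, +20·0.0416667° lat → SW at lon 116.833°, lat 45.8333°.
Cell spans 0.0833333° lon × 0.0416667° lat. Centre is SW corner plus half of each.
latitude 45.8542° N, longitude 116.8750° E.

45.8542° N, 116.8750° E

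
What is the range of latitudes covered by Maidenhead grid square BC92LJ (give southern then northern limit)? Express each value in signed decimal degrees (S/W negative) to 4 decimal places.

-67.6250, -67.5833

Field B=1, C=2: +1·20° lon, +2·10° lat → SW at lon -160°, lat -70°.
Square 9, 2: +9·2° lon, +2·1° lat → SW at lon -142°, lat -68°.
Subsquare l=11, j=9: +11·0.0833333° lon, +9·0.0416667° lat → SW at lon -141.083°, lat -67.625°.
Cell spans 0.0833333° lon × 0.0416667° lat.
south -67.6250, north -67.5833.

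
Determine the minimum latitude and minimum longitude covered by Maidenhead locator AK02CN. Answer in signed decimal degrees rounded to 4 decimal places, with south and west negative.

12.5417, -179.8333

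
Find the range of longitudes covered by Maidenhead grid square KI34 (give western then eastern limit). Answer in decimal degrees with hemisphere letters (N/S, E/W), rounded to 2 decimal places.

Field K=10, I=8: +10·20° lon, +8·10° lat → SW at lon 20°, lat -10°.
Square 3, 4: +3·2° lon, +4·1° lat → SW at lon 26°, lat -6°.
Cell spans 2° lon × 1° lat.
west 26.00° E, east 28.00° E.

26.00° E, 28.00° E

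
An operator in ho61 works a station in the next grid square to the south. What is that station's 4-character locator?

Latitude square 1; −1 → 0.
The longitude characters are unchanged.

HO60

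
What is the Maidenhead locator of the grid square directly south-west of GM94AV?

Longitude subsquare a = 0; −1 → -1, wraps to 23 = x, carry into square.
Longitude square 9; −1 → 8.
Latitude subsquare v = 21; −1 → 20 = u.

GM84xu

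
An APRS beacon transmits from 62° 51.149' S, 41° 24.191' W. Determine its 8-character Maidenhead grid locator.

Offset from 180°W / 90°S: lon 138.59682°, lat 27.14752°.
Field: lon ⌊138.59682/20⌋ = 6 → G; lat ⌊27.14752/10⌋ = 2 → C.
Square: lon ⌊18.59682/2⌋ = 9; lat ⌊7.14752/1⌋ = 7.
Subsquare: lon ⌊0.59682/0.0833333⌋ = 7 → h; lat ⌊0.14752/0.0416667⌋ = 3 → d.
Extended square: lon ⌊0.01348/0.00833333⌋ = 1; lat ⌊0.02252/0.00416667⌋ = 5.

GC97hd15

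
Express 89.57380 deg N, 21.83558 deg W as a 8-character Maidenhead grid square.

HR99bn97

Add 180° to longitude and 90° to latitude: 158.16442, 179.57380.
Field: lon ⌊158.16442/20⌋ = 7 → H; lat ⌊179.57380/10⌋ = 17 → R.
Square: lon ⌊18.16442/2⌋ = 9; lat ⌊9.57380/1⌋ = 9.
Subsquare: lon ⌊0.16442/0.0833333⌋ = 1 → b; lat ⌊0.57380/0.0416667⌋ = 13 → n.
Extended square: lon ⌊0.08109/0.00833333⌋ = 9; lat ⌊0.03213/0.00416667⌋ = 7.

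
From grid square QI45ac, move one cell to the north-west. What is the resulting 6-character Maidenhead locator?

QI35xd

Longitude subsquare a = 0; −1 → -1, wraps to 23 = x, carry into square.
Longitude square 4; −1 → 3.
Latitude subsquare c = 2; +1 → 3 = d.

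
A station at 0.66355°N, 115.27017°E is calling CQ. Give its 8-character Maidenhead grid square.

OJ70pp29

Shift to the Maidenhead origin (180°W, 90°S): lon 295.27017, lat 90.66355.
Field (20°×10°, letters A–R): lon ⌊295.27017/20⌋ = 14 → O; lat ⌊90.66355/10⌋ = 9 → J.
Square (2°×1°, digits 0–9): lon ⌊15.27017/2⌋ = 7; lat ⌊0.66355/1⌋ = 0.
Subsquare (5′×2.5′, letters a–x): lon ⌊1.27017/0.0833333⌋ = 15 → p; lat ⌊0.66355/0.0416667⌋ = 15 → p.
Extended square (30″×15″, digits 0–9): lon ⌊0.02017/0.00833333⌋ = 2; lat ⌊0.03855/0.00416667⌋ = 9.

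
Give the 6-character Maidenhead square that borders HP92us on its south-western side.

Longitude subsquare u = 20; −1 → 19 = t.
Latitude subsquare s = 18; −1 → 17 = r.

HP92tr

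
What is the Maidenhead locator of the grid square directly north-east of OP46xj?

Longitude subsquare x = 23; +1 → 24, wraps to 0 = a, carry into square.
Longitude square 4; +1 → 5.
Latitude subsquare j = 9; +1 → 10 = k.

OP56ak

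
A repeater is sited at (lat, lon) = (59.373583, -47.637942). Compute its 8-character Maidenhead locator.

GO69ei39

Offset from 180°W / 90°S: lon 132.36206°, lat 149.37358°.
Field: 132.36206/20 → 6 → G, 149.37358/10 → 14 → O; chars GO.
Square: 12.36206/2 → 6, 9.37358/1 → 9; chars 69.
Subsquare: 0.36206/0.0833333 → 4 → e, 0.37358/0.0416667 → 8 → i; chars ei.
Extended square: 0.02872/0.00833333 → 3, 0.04025/0.00416667 → 9; chars 39.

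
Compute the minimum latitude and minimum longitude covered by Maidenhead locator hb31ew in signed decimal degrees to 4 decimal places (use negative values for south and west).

Field H=7, B=1: +7·20° lon, +1·10° lat → SW at lon -40°, lat -80°.
Square 3, 1: +3·2° lon, +1·1° lat → SW at lon -34°, lat -79°.
Subsquare e=4, w=22: +4·0.0833333° lon, +22·0.0416667° lat → SW at lon -33.6667°, lat -78.0833°.
latitude -78.0833, longitude -33.6667.

-78.0833, -33.6667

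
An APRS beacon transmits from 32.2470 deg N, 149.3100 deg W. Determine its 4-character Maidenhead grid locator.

BM52

Add 180° to longitude and 90° to latitude: 30.69, 122.25.
Field: lon ⌊30.69/20⌋ = 1 → B; lat ⌊122.25/10⌋ = 12 → M.
Square: lon ⌊10.69/2⌋ = 5; lat ⌊2.25/1⌋ = 2.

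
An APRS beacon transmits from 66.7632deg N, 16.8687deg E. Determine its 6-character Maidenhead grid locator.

Shift to the Maidenhead origin (180°W, 90°S): lon 196.8687, lat 156.7632.
Field: 196.8687/20 → 9 → J, 156.7632/10 → 15 → P; chars JP.
Square: 16.8687/2 → 8, 6.7632/1 → 6; chars 86.
Subsquare: 0.8687/0.0833333 → 10 → k, 0.7632/0.0416667 → 18 → s; chars ks.

JP86ks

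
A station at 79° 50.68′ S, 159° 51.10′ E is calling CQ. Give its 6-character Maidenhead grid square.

QB90wd

Shift to the Maidenhead origin (180°W, 90°S): lon 339.8517, lat 10.1553.
Field (20°×10°, letters A–R): lon ⌊339.8517/20⌋ = 16 → Q; lat ⌊10.1553/10⌋ = 1 → B.
Square (2°×1°, digits 0–9): lon ⌊19.8517/2⌋ = 9; lat ⌊0.1553/1⌋ = 0.
Subsquare (5′×2.5′, letters a–x): lon ⌊1.8517/0.0833333⌋ = 22 → w; lat ⌊0.1553/0.0416667⌋ = 3 → d.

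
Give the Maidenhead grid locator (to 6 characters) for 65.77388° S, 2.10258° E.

JC14bf

Offset from 180°W / 90°S: lon 182.1026°, lat 24.2261°.
Field (20°×10°, letters A–R): 182.1026/20 → 9 → J, 24.2261/10 → 2 → C; chars JC.
Square (2°×1°, digits 0–9): 2.1026/2 → 1, 4.2261/1 → 4; chars 14.
Subsquare (5′×2.5′, letters a–x): 0.1026/0.0833333 → 1 → b, 0.2261/0.0416667 → 5 → f; chars bf.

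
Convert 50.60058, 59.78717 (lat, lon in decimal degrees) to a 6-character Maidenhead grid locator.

LO90vo

Shift to the Maidenhead origin (180°W, 90°S): lon 239.7872, lat 140.6006.
Field: lon ⌊239.7872/20⌋ = 11 → L; lat ⌊140.6006/10⌋ = 14 → O.
Square: lon ⌊19.7872/2⌋ = 9; lat ⌊0.6006/1⌋ = 0.
Subsquare: lon ⌊1.7872/0.0833333⌋ = 21 → v; lat ⌊0.6006/0.0416667⌋ = 14 → o.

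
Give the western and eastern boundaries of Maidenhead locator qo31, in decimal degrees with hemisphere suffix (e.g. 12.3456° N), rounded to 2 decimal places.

Field Q=16, O=14: +16·20° lon, +14·10° lat → SW at lon 140°, lat 50°.
Square 3, 1: +3·2° lon, +1·1° lat → SW at lon 146°, lat 51°.
Cell spans 2° lon × 1° lat.
west 146.00° E, east 148.00° E.

146.00° E, 148.00° E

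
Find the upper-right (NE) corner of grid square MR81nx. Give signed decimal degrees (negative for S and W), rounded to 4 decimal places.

82.0000, 77.1667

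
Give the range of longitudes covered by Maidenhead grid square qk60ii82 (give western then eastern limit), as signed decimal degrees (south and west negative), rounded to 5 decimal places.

Field Q=16, K=10: +16·20° lon, +10·10° lat → SW at lon 140°, lat 10°.
Square 6, 0: +6·2° lon, +0·1° lat → SW at lon 152°, lat 10°.
Subsquare i=8, i=8: +8·0.0833333° lon, +8·0.0416667° lat → SW at lon 152.667°, lat 10.3333°.
Extended square 8, 2: +8·0.00833333° lon, +2·0.00416667° lat → SW at lon 152.733°, lat 10.3417°.
Cell spans 0.00833333° lon × 0.00416667° lat.
west 152.73333, east 152.74167.

152.73333, 152.74167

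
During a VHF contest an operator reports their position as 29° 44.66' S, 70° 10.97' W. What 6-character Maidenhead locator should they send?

Add 180° to longitude and 90° to latitude: 109.8172, 60.2557.
Field (20°×10°, letters A–R): lon ⌊109.8172/20⌋ = 5 → F; lat ⌊60.2557/10⌋ = 6 → G.
Square (2°×1°, digits 0–9): lon ⌊9.8172/2⌋ = 4; lat ⌊0.2557/1⌋ = 0.
Subsquare (5′×2.5′, letters a–x): lon ⌊1.8172/0.0833333⌋ = 21 → v; lat ⌊0.2557/0.0416667⌋ = 6 → g.

FG40vg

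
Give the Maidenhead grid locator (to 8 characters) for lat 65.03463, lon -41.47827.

GP95ga28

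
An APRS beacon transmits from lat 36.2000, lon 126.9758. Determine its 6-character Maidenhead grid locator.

Offset from 180°W / 90°S: lon 306.9758°, lat 126.2000°.
Field: lon ⌊306.9758/20⌋ = 15 → P; lat ⌊126.2000/10⌋ = 12 → M.
Square: lon ⌊6.9758/2⌋ = 3; lat ⌊6.2000/1⌋ = 6.
Subsquare: lon ⌊0.9758/0.0833333⌋ = 11 → l; lat ⌊0.2000/0.0416667⌋ = 4 → e.

PM36le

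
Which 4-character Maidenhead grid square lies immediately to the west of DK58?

Longitude square 5; −1 → 4.
The latitude characters are unchanged.

DK48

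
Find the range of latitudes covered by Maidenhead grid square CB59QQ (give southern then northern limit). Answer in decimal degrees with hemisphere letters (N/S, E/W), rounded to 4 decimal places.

Field C=2, B=1: +2·20° lon, +1·10° lat → SW at lon -140°, lat -80°.
Square 5, 9: +5·2° lon, +9·1° lat → SW at lon -130°, lat -71°.
Subsquare q=16, q=16: +16·0.0833333° lon, +16·0.0416667° lat → SW at lon -128.667°, lat -70.3333°.
Cell spans 0.0833333° lon × 0.0416667° lat.
south 70.3333° S, north 70.2917° S.

70.3333° S, 70.2917° S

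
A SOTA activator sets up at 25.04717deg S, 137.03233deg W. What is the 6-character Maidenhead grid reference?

CG14lw

Offset from 180°W / 90°S: lon 42.9677°, lat 64.9528°.
Field (20°×10°, letters A–R): lon ⌊42.9677/20⌋ = 2 → C; lat ⌊64.9528/10⌋ = 6 → G.
Square (2°×1°, digits 0–9): lon ⌊2.9677/2⌋ = 1; lat ⌊4.9528/1⌋ = 4.
Subsquare (5′×2.5′, letters a–x): lon ⌊0.9677/0.0833333⌋ = 11 → l; lat ⌊0.9528/0.0416667⌋ = 22 → w.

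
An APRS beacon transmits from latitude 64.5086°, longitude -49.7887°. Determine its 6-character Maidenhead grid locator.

GP54cm

Add 180° to longitude and 90° to latitude: 130.2113, 154.5086.
Field: lon ⌊130.2113/20⌋ = 6 → G; lat ⌊154.5086/10⌋ = 15 → P.
Square: lon ⌊10.2113/2⌋ = 5; lat ⌊4.5086/1⌋ = 4.
Subsquare: lon ⌊0.2113/0.0833333⌋ = 2 → c; lat ⌊0.5086/0.0416667⌋ = 12 → m.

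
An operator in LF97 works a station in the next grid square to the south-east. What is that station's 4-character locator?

Longitude square 9; +1 → 10, wraps to 0, carry into field.
Longitude field L = 11; +1 → 12 = M.
Latitude square 7; −1 → 6.

MF06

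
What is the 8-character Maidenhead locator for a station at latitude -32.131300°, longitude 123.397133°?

PF17qu78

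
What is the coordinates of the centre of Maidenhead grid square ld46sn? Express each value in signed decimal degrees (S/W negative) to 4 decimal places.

-53.4375, 49.5417

Field L=11, D=3: +11·20° lon, +3·10° lat → SW at lon 40°, lat -60°.
Square 4, 6: +4·2° lon, +6·1° lat → SW at lon 48°, lat -54°.
Subsquare s=18, n=13: +18·0.0833333° lon, +13·0.0416667° lat → SW at lon 49.5°, lat -53.4583°.
Cell spans 0.0833333° lon × 0.0416667° lat. Centre is SW corner plus half of each.
latitude -53.4375, longitude 49.5417.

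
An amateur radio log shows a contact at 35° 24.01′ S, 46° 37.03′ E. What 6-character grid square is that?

LF34ho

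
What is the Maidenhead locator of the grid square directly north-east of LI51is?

LI51jt

Longitude subsquare i = 8; +1 → 9 = j.
Latitude subsquare s = 18; +1 → 19 = t.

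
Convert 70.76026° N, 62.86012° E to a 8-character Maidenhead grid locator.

MQ10ks32

Add 180° to longitude and 90° to latitude: 242.86012, 160.76026.
Field: 242.86012/20 → 12 → M, 160.76026/10 → 16 → Q; chars MQ.
Square: 2.86012/2 → 1, 0.76026/1 → 0; chars 10.
Subsquare: 0.86012/0.0833333 → 10 → k, 0.76026/0.0416667 → 18 → s; chars ks.
Extended square: 0.02679/0.00833333 → 3, 0.01026/0.00416667 → 2; chars 32.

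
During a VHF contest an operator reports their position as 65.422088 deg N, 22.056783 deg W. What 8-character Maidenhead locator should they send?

Add 180° to longitude and 90° to latitude: 157.94322, 155.42209.
Field (20°×10°, letters A–R): 157.94322/20 → 7 → H, 155.42209/10 → 15 → P; chars HP.
Square (2°×1°, digits 0–9): 17.94322/2 → 8, 5.42209/1 → 5; chars 85.
Subsquare (5′×2.5′, letters a–x): 1.94322/0.0833333 → 23 → x, 0.42209/0.0416667 → 10 → k; chars xk.
Extended square (30″×15″, digits 0–9): 0.02655/0.00833333 → 3, 0.00542/0.00416667 → 1; chars 31.

HP85xk31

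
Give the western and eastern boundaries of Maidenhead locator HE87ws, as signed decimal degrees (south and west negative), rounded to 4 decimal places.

Field H=7, E=4: +7·20° lon, +4·10° lat → SW at lon -40°, lat -50°.
Square 8, 7: +8·2° lon, +7·1° lat → SW at lon -24°, lat -43°.
Subsquare w=22, s=18: +22·0.0833333° lon, +18·0.0416667° lat → SW at lon -22.1667°, lat -42.25°.
Cell spans 0.0833333° lon × 0.0416667° lat.
west -22.1667, east -22.0833.

-22.1667, -22.0833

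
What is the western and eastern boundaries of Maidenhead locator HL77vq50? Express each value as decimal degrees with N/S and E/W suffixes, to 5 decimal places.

24.20833° W, 24.20000° W

Field H=7, L=11: +7·20° lon, +11·10° lat → SW at lon -40°, lat 20°.
Square 7, 7: +7·2° lon, +7·1° lat → SW at lon -26°, lat 27°.
Subsquare v=21, q=16: +21·0.0833333° lon, +16·0.0416667° lat → SW at lon -24.25°, lat 27.6667°.
Extended square 5, 0: +5·0.00833333° lon, +0·0.00416667° lat → SW at lon -24.2083°, lat 27.6667°.
Cell spans 0.00833333° lon × 0.00416667° lat.
west 24.20833° W, east 24.20000° W.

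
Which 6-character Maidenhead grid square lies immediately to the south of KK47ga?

KK46gx

Latitude subsquare a = 0; −1 → -1, wraps to 23 = x, carry into square.
Latitude square 7; −1 → 6.
The longitude characters are unchanged.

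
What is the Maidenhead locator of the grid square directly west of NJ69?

NJ59

Longitude square 6; −1 → 5.
The latitude characters are unchanged.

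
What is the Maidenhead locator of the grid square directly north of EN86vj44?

EN86vj45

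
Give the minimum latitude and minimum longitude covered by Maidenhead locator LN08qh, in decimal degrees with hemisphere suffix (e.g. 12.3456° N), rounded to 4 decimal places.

48.2917° N, 41.3333° E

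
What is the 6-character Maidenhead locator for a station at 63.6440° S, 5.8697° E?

Add 180° to longitude and 90° to latitude: 185.8697, 26.3560.
Field: lon ⌊185.8697/20⌋ = 9 → J; lat ⌊26.3560/10⌋ = 2 → C.
Square: lon ⌊5.8697/2⌋ = 2; lat ⌊6.3560/1⌋ = 6.
Subsquare: lon ⌊1.8697/0.0833333⌋ = 22 → w; lat ⌊0.3560/0.0416667⌋ = 8 → i.

JC26wi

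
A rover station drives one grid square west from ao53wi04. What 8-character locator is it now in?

AO53vi94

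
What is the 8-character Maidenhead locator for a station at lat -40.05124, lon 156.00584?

QE89aw07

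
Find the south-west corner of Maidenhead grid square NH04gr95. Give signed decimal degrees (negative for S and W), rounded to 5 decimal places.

Field N=13, H=7: +13·20° lon, +7·10° lat → SW at lon 80°, lat -20°.
Square 0, 4: +0·2° lon, +4·1° lat → SW at lon 80°, lat -16°.
Subsquare g=6, r=17: +6·0.0833333° lon, +17·0.0416667° lat → SW at lon 80.5°, lat -15.2917°.
Extended square 9, 5: +9·0.00833333° lon, +5·0.00416667° lat → SW at lon 80.575°, lat -15.2708°.
latitude -15.27083, longitude 80.57500.

-15.27083, 80.57500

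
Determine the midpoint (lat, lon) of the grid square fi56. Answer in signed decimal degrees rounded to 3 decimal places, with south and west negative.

-3.500, -69.000

Field F=5, I=8: +5·20° lon, +8·10° lat → SW at lon -80°, lat -10°.
Square 5, 6: +5·2° lon, +6·1° lat → SW at lon -70°, lat -4°.
Cell spans 2° lon × 1° lat. Centre is SW corner plus half of each.
latitude -3.500, longitude -69.000.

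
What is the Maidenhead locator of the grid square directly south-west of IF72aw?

Longitude subsquare a = 0; −1 → -1, wraps to 23 = x, carry into square.
Longitude square 7; −1 → 6.
Latitude subsquare w = 22; −1 → 21 = v.

IF62xv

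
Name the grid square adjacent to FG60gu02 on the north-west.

Longitude extended square 0; −1 → -1, wraps to 9, carry into subsquare.
Longitude subsquare g = 6; −1 → 5 = f.
Latitude extended square 2; +1 → 3.

FG60fu93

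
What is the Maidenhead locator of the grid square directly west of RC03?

QC93

Longitude square 0; −1 → -1, wraps to 9, carry into field.
Longitude field R = 17; −1 → 16 = Q.
The latitude characters are unchanged.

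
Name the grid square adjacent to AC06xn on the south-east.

AC16am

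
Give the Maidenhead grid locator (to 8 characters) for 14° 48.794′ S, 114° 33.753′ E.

OH75ge74

Offset from 180°W / 90°S: lon 294.56255°, lat 75.18677°.
Field: 294.56255/20 → 14 → O, 75.18677/10 → 7 → H; chars OH.
Square: 14.56255/2 → 7, 5.18677/1 → 5; chars 75.
Subsquare: 0.56255/0.0833333 → 6 → g, 0.18677/0.0416667 → 4 → e; chars ge.
Extended square: 0.06255/0.00833333 → 7, 0.02010/0.00416667 → 4; chars 74.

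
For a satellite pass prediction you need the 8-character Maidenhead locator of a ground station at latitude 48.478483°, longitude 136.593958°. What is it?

Shift to the Maidenhead origin (180°W, 90°S): lon 316.59396, lat 138.47848.
Field: 316.59396/20 → 15 → P, 138.47848/10 → 13 → N; chars PN.
Square: 16.59396/2 → 8, 8.47848/1 → 8; chars 88.
Subsquare: 0.59396/0.0833333 → 7 → h, 0.47848/0.0416667 → 11 → l; chars hl.
Extended square: 0.01062/0.00833333 → 1, 0.02015/0.00416667 → 4; chars 14.

PN88hl14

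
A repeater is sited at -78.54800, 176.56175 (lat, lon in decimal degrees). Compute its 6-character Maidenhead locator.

Shift to the Maidenhead origin (180°W, 90°S): lon 356.5617, lat 11.4520.
Field: 356.5617/20 → 17 → R, 11.4520/10 → 1 → B; chars RB.
Square: 16.5617/2 → 8, 1.4520/1 → 1; chars 81.
Subsquare: 0.5617/0.0833333 → 6 → g, 0.4520/0.0416667 → 10 → k; chars gk.

RB81gk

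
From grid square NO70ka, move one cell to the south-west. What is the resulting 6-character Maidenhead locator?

Longitude subsquare k = 10; −1 → 9 = j.
Latitude subsquare a = 0; −1 → -1, wraps to 23 = x, carry into square.
Latitude square 0; −1 → -1, wraps to 9, carry into field.
Latitude field O = 14; −1 → 13 = N.

NN79jx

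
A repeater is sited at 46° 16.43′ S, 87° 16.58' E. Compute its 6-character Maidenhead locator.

Offset from 180°W / 90°S: lon 267.2763°, lat 43.7262°.
Field (20°×10°, letters A–R): 267.2763/20 → 13 → N, 43.7262/10 → 4 → E; chars NE.
Square (2°×1°, digits 0–9): 7.2763/2 → 3, 3.7262/1 → 3; chars 33.
Subsquare (5′×2.5′, letters a–x): 1.2763/0.0833333 → 15 → p, 0.7262/0.0416667 → 17 → r; chars pr.

NE33pr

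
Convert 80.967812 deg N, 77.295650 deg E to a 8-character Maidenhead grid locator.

MR80px52

Offset from 180°W / 90°S: lon 257.29565°, lat 170.96781°.
Field (20°×10°, letters A–R): 257.29565/20 → 12 → M, 170.96781/10 → 17 → R; chars MR.
Square (2°×1°, digits 0–9): 17.29565/2 → 8, 0.96781/1 → 0; chars 80.
Subsquare (5′×2.5′, letters a–x): 1.29565/0.0833333 → 15 → p, 0.96781/0.0416667 → 23 → x; chars px.
Extended square (30″×15″, digits 0–9): 0.04565/0.00833333 → 5, 0.00948/0.00416667 → 2; chars 52.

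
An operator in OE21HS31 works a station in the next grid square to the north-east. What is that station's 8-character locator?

Longitude extended square 3; +1 → 4.
Latitude extended square 1; +1 → 2.

OE21hs42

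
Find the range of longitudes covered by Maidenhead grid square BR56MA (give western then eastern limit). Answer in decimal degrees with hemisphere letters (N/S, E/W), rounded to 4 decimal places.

Field B=1, R=17: +1·20° lon, +17·10° lat → SW at lon -160°, lat 80°.
Square 5, 6: +5·2° lon, +6·1° lat → SW at lon -150°, lat 86°.
Subsquare m=12, a=0: +12·0.0833333° lon, +0·0.0416667° lat → SW at lon -149°, lat 86°.
Cell spans 0.0833333° lon × 0.0416667° lat.
west 149.0000° W, east 148.9167° W.

149.0000° W, 148.9167° W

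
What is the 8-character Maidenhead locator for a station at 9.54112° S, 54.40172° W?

GI20tl10

Shift to the Maidenhead origin (180°W, 90°S): lon 125.59828, lat 80.45888.
Field: 125.59828/20 → 6 → G, 80.45888/10 → 8 → I; chars GI.
Square: 5.59828/2 → 2, 0.45888/1 → 0; chars 20.
Subsquare: 1.59828/0.0833333 → 19 → t, 0.45888/0.0416667 → 11 → l; chars tl.
Extended square: 0.01495/0.00833333 → 1, 0.00055/0.00416667 → 0; chars 10.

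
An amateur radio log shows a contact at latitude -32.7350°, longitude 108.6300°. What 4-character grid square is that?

OF47

Shift to the Maidenhead origin (180°W, 90°S): lon 288.63, lat 57.27.
Field (20°×10°, letters A–R): 288.63/20 → 14 → O, 57.27/10 → 5 → F; chars OF.
Square (2°×1°, digits 0–9): 8.63/2 → 4, 7.27/1 → 7; chars 47.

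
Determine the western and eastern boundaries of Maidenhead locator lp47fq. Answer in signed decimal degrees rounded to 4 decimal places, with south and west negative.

48.4167, 48.5000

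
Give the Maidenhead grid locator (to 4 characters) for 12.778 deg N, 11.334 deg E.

Add 180° to longitude and 90° to latitude: 191.33, 102.78.
Field: 191.33/20 → 9 → J, 102.78/10 → 10 → K; chars JK.
Square: 11.33/2 → 5, 2.78/1 → 2; chars 52.

JK52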